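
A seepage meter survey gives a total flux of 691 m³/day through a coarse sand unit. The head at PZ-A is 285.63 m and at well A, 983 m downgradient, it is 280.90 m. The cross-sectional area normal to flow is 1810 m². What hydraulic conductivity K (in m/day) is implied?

79.3

Hydraulic gradient i = (285.63 − 280.90) / 983 = 4.73 / 983 = 0.004812.
From Q = K·A·i, K = Q / (A·i) = 691 / (1810 × 0.004812) = 79.34 m/day.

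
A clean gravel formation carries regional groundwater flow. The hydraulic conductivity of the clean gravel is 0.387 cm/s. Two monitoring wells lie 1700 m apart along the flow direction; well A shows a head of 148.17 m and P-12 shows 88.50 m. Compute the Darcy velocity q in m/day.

11.7

Convert K: 0.387 cm/s × 864 = 334.4 m/day.
Hydraulic gradient i = (148.17 − 88.50) / 1700 = 59.67 / 1700 = 0.03510.
Specific discharge q = K · i = 334.4 × 0.03510 = 11.74 m/day.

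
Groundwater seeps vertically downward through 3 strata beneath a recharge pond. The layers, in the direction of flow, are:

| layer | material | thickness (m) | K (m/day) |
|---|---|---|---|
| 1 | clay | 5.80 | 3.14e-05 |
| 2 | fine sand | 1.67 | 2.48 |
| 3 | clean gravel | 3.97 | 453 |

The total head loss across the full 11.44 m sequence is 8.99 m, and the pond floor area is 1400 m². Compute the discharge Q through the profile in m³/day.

Flow is perpendicular to layering, so the layers act in series and the equivalent K is the thickness-weighted harmonic mean.
Total thickness L = 5.80 + 1.67 + 3.97 = 11.44 m.
Σ(b_i/K_i) = 5.80/3.14e-05 + 1.67/2.48 + 3.97/453 = 1.847e+05 d.
K_eq = L / Σ(b_i/K_i) = 11.44 / 1.847e+05 = 6.193e-05 m/day.
Q = K_eq · A · (Δh/L) = 6.193e-05 × 1400 × (8.99/11.44) = 0.06814 m³/day.

0.0681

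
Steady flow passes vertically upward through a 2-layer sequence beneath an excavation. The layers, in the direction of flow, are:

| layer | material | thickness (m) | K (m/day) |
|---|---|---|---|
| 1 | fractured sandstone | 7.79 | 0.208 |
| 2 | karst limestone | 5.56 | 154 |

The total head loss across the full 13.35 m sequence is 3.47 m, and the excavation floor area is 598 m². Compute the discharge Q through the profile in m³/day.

55.4

Flow is perpendicular to layering, so the layers act in series and the equivalent K is the thickness-weighted harmonic mean.
Total thickness L = 7.79 + 5.56 = 13.35 m.
Σ(b_i/K_i) = 7.79/0.208 + 5.56/154 = 37.49 d.
K_eq = L / Σ(b_i/K_i) = 13.35 / 37.49 = 0.3561 m/day.
Q = K_eq · A · (Δh/L) = 0.3561 × 598 × (3.47/13.35) = 55.35 m³/day.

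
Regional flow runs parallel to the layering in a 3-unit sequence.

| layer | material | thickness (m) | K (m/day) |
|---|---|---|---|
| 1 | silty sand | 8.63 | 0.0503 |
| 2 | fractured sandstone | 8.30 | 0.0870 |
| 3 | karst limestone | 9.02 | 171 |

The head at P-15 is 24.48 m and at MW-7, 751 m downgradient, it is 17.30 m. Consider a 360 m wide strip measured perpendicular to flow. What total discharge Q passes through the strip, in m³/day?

5310

Flow is parallel to layering, so each bed carries its own Darcy discharge and the transmissivities add.
Σ(K_i·b_i) = 0.0503×8.63 + 0.0870×8.30 + 171×9.02 = 1544 m²/day.
Hydraulic gradient i = (24.48 − 17.30) / 751 = 7.18 / 751 = 0.009561.
Q = Σ(K_i·b_i) · W · i = 1544 × 360 × 0.009561 = 5313 m³/day.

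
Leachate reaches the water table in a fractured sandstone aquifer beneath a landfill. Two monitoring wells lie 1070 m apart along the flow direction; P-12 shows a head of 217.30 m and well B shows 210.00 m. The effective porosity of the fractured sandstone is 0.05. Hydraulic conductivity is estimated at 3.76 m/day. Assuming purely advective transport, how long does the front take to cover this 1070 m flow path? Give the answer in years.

5.71

Hydraulic gradient i = (217.30 − 210.00) / 1070 = 7.3 / 1070 = 0.006822.
Darcy flux q = K · i = 3.760 × 0.006822 = 0.02565 m/day.
Seepage velocity v = q / n_e = 0.02565 / 0.05 = 0.5130 m/day.
Travel time t = L / v = 1070 / 0.5130 = 2086 days = 5.710 years.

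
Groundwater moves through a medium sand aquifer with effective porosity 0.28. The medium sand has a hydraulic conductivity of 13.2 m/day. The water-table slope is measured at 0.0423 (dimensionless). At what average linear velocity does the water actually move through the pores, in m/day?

Hydraulic gradient i = 0.0423.
Darcy flux q = K · i = 13.20 × 0.04230 = 0.5584 m/day.
Seepage velocity v = q / n_e = 0.5584 / 0.28 = 1.994 m/day.

1.99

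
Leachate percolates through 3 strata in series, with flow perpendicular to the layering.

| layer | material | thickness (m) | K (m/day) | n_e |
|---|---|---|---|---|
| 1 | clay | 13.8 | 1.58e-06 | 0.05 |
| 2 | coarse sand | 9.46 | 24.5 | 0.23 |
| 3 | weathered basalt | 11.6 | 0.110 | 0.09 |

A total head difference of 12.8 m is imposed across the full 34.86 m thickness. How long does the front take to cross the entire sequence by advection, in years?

7300

With flow normal to the layers, continuity requires the same specific discharge q through every layer.
Σ(b_i/K_i) = 13.8/1.58e-06 + 9.46/24.5 + 11.6/0.110 = 8.734e+06 d.
q = Δh / Σ(b_i/K_i) = 12.8 / 8.734e+06 = 1.465e-06 m/day.
In each layer the seepage velocity is v_i = q/n_i, so the layer transit time is t_i = b_i·n_i / q:
  layer 1 (clay): t_1 = 13.8 × 0.05 / 1.465e-06 = 4.708e+05 d
  layer 2 (coarse sand): t_2 = 9.46 × 0.23 / 1.465e-06 = 1.485e+06 d
  layer 3 (weathered basalt): t_3 = 11.6 × 0.09 / 1.465e-06 = 7.124e+05 d
Total t = Σ t_i = 2.668e+06 days = 7304 years.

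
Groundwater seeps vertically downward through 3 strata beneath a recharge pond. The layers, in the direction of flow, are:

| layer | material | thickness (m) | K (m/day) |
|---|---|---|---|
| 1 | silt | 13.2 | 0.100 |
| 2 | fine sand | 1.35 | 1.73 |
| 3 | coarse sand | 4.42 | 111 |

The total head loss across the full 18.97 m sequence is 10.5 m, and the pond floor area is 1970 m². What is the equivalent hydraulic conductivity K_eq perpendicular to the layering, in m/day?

Flow is perpendicular to layering, so the layers act in series and the equivalent K is the thickness-weighted harmonic mean.
Total thickness L = 13.2 + 1.35 + 4.42 = 18.97 m.
Σ(b_i/K_i) = 13.2/0.100 + 1.35/1.73 + 4.42/111 = 132.8 d.
K_eq = L / Σ(b_i/K_i) = 18.97 / 132.8 = 0.1428 m/day.

0.143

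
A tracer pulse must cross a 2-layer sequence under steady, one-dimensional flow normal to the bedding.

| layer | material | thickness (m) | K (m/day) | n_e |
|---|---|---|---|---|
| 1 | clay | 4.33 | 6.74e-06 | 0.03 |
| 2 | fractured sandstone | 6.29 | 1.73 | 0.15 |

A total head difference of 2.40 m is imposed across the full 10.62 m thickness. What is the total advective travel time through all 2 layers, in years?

With flow normal to the layers, continuity requires the same specific discharge q through every layer.
Σ(b_i/K_i) = 4.33/6.74e-06 + 6.29/1.73 = 6.424e+05 d.
q = Δh / Σ(b_i/K_i) = 2.40 / 6.424e+05 = 3.736e-06 m/day.
In each layer the seepage velocity is v_i = q/n_i, so the layer transit time is t_i = b_i·n_i / q:
  layer 1 (clay): t_1 = 4.33 × 0.03 / 3.736e-06 = 34772 d
  layer 2 (fractured sandstone): t_2 = 6.29 × 0.15 / 3.736e-06 = 2.526e+05 d
Total t = Σ t_i = 2.873e+05 days = 786.7 years.

787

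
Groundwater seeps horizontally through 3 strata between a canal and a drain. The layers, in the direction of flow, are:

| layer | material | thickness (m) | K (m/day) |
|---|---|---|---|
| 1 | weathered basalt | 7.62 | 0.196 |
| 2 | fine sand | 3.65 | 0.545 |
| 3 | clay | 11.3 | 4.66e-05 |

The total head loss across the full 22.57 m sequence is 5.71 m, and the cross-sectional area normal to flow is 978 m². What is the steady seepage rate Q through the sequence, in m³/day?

Flow is perpendicular to layering, so the layers act in series and the equivalent K is the thickness-weighted harmonic mean.
Total thickness L = 7.62 + 3.65 + 11.3 = 22.57 m.
Σ(b_i/K_i) = 7.62/0.196 + 3.65/0.545 + 11.3/4.66e-05 = 2.425e+05 d.
K_eq = L / Σ(b_i/K_i) = 22.57 / 2.425e+05 = 9.306e-05 m/day.
Q = K_eq · A · (Δh/L) = 9.306e-05 × 978 × (5.71/22.57) = 0.02303 m³/day.

0.0230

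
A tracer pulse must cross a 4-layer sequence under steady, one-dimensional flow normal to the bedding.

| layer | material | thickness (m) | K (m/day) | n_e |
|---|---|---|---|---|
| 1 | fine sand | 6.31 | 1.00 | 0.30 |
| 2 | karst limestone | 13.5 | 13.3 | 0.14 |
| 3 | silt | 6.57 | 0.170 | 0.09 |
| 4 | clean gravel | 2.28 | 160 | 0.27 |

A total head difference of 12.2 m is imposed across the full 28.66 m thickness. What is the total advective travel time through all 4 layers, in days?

With flow normal to the layers, continuity requires the same specific discharge q through every layer.
Σ(b_i/K_i) = 6.31/1.00 + 13.5/13.3 + 6.57/0.170 + 2.28/160 = 45.99 d.
q = Δh / Σ(b_i/K_i) = 12.2 / 45.99 = 0.2653 m/day.
In each layer the seepage velocity is v_i = q/n_i, so the layer transit time is t_i = b_i·n_i / q:
  layer 1 (fine sand): t_1 = 6.31 × 0.30 / 0.2653 = 7.135 d
  layer 2 (karst limestone): t_2 = 13.5 × 0.14 / 0.2653 = 7.124 d
  layer 3 (silt): t_3 = 6.57 × 0.09 / 0.2653 = 2.229 d
  layer 4 (clean gravel): t_4 = 2.28 × 0.27 / 0.2653 = 2.320 d
Total t = Σ t_i = 18.81 days.

18.8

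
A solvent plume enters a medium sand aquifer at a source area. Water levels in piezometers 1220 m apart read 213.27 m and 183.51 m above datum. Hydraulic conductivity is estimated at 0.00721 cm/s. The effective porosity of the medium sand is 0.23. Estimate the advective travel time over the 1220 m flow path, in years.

5.06

Convert K: 0.00721 cm/s × 864 = 6.229 m/day.
Hydraulic gradient i = (213.27 − 183.51) / 1220 = 29.76 / 1220 = 0.02439.
Darcy flux q = K · i = 6.229 × 0.02439 = 0.1520 m/day.
Seepage velocity v = q / n_e = 0.1520 / 0.23 = 0.6607 m/day.
Travel time t = L / v = 1220 / 0.6607 = 1847 days = 5.056 years.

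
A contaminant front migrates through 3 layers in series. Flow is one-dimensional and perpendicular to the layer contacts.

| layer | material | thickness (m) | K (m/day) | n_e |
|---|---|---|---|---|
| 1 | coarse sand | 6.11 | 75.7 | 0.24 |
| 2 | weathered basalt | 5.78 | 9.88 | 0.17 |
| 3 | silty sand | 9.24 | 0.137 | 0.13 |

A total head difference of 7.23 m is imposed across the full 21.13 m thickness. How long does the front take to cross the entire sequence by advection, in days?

With flow normal to the layers, continuity requires the same specific discharge q through every layer.
Σ(b_i/K_i) = 6.11/75.7 + 5.78/9.88 + 9.24/0.137 = 68.11 d.
q = Δh / Σ(b_i/K_i) = 7.23 / 68.11 = 0.1062 m/day.
In each layer the seepage velocity is v_i = q/n_i, so the layer transit time is t_i = b_i·n_i / q:
  layer 1 (coarse sand): t_1 = 6.11 × 0.24 / 0.1062 = 13.81 d
  layer 2 (weathered basalt): t_2 = 5.78 × 0.17 / 0.1062 = 9.257 d
  layer 3 (silty sand): t_3 = 9.24 × 0.13 / 0.1062 = 11.32 d
Total t = Σ t_i = 34.39 days.

34.4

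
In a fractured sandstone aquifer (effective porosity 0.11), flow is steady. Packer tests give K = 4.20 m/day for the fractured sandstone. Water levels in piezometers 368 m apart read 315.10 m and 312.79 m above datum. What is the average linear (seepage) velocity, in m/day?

Hydraulic gradient i = (315.10 − 312.79) / 368 = 2.31 / 368 = 0.006277.
Darcy flux q = K · i = 4.200 × 0.006277 = 0.02636 m/day.
Seepage velocity v = q / n_e = 0.02636 / 0.11 = 0.2397 m/day.

0.240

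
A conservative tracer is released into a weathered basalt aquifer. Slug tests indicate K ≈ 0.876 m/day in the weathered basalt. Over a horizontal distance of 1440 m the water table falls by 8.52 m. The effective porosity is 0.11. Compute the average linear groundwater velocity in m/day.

Hydraulic gradient i = Δh / L = 8.52 / 1440 = 0.005917.
Darcy flux q = K · i = 0.8760 × 0.005917 = 0.005183 m/day.
Seepage velocity v = q / n_e = 0.005183 / 0.11 = 0.04712 m/day.

0.0471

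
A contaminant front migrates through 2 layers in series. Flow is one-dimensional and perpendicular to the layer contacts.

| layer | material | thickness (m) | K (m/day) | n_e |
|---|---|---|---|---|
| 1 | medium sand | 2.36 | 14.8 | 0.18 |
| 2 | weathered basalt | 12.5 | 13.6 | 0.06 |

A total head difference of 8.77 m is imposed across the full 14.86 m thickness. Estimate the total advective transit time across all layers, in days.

With flow normal to the layers, continuity requires the same specific discharge q through every layer.
Σ(b_i/K_i) = 2.36/14.8 + 12.5/13.6 = 1.079 d.
q = Δh / Σ(b_i/K_i) = 8.77 / 1.079 = 8.131 m/day.
In each layer the seepage velocity is v_i = q/n_i, so the layer transit time is t_i = b_i·n_i / q:
  layer 1 (medium sand): t_1 = 2.36 × 0.18 / 8.131 = 0.05224 d
  layer 2 (weathered basalt): t_2 = 12.5 × 0.06 / 8.131 = 0.09224 d
Total t = Σ t_i = 0.1445 days.

0.144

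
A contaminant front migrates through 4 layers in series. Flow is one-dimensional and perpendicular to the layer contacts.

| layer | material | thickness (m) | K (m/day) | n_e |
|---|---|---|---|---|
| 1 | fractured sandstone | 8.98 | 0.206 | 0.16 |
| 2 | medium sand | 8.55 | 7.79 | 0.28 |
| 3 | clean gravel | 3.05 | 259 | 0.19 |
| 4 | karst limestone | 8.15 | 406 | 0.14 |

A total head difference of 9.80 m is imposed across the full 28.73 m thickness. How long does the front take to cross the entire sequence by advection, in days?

25.3

With flow normal to the layers, continuity requires the same specific discharge q through every layer.
Σ(b_i/K_i) = 8.98/0.206 + 8.55/7.79 + 3.05/259 + 8.15/406 = 44.72 d.
q = Δh / Σ(b_i/K_i) = 9.80 / 44.72 = 0.2191 m/day.
In each layer the seepage velocity is v_i = q/n_i, so the layer transit time is t_i = b_i·n_i / q:
  layer 1 (fractured sandstone): t_1 = 8.98 × 0.16 / 0.2191 = 6.557 d
  layer 2 (medium sand): t_2 = 8.55 × 0.28 / 0.2191 = 10.92 d
  layer 3 (clean gravel): t_3 = 3.05 × 0.19 / 0.2191 = 2.645 d
  layer 4 (karst limestone): t_4 = 8.15 × 0.14 / 0.2191 = 5.207 d
Total t = Σ t_i = 25.33 days.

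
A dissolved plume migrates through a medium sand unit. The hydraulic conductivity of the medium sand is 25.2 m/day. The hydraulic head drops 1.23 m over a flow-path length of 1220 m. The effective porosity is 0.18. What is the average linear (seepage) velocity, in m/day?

0.141

Hydraulic gradient i = Δh / L = 1.23 / 1220 = 0.001008.
Darcy flux q = K · i = 25.20 × 0.001008 = 0.02541 m/day.
Seepage velocity v = q / n_e = 0.02541 / 0.18 = 0.1411 m/day.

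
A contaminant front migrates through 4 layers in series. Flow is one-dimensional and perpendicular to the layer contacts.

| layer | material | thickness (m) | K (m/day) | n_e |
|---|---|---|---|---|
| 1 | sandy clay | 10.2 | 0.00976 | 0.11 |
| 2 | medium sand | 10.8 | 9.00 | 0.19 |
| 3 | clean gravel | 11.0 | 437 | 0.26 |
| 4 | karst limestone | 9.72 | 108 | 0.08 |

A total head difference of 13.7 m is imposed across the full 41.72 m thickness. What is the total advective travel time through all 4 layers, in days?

520

With flow normal to the layers, continuity requires the same specific discharge q through every layer.
Σ(b_i/K_i) = 10.2/0.00976 + 10.8/9.00 + 11.0/437 + 9.72/108 = 1046 d.
q = Δh / Σ(b_i/K_i) = 13.7 / 1046 = 0.01309 m/day.
In each layer the seepage velocity is v_i = q/n_i, so the layer transit time is t_i = b_i·n_i / q:
  layer 1 (sandy clay): t_1 = 10.2 × 0.11 / 0.01309 = 85.70 d
  layer 2 (medium sand): t_2 = 10.8 × 0.19 / 0.01309 = 156.7 d
  layer 3 (clean gravel): t_3 = 11.0 × 0.26 / 0.01309 = 218.4 d
  layer 4 (karst limestone): t_4 = 9.72 × 0.08 / 0.01309 = 59.39 d
Total t = Σ t_i = 520.3 days.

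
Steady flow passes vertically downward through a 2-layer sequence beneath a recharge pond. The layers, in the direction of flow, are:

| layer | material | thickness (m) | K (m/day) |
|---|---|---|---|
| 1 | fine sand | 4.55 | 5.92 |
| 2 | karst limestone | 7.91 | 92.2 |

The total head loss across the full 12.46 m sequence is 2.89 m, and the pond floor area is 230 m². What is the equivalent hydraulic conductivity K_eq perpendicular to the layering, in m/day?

14.6

Flow is perpendicular to layering, so the layers act in series and the equivalent K is the thickness-weighted harmonic mean.
Total thickness L = 4.55 + 7.91 = 12.46 m.
Σ(b_i/K_i) = 4.55/5.92 + 7.91/92.2 = 0.8544 d.
K_eq = L / Σ(b_i/K_i) = 12.46 / 0.8544 = 14.58 m/day.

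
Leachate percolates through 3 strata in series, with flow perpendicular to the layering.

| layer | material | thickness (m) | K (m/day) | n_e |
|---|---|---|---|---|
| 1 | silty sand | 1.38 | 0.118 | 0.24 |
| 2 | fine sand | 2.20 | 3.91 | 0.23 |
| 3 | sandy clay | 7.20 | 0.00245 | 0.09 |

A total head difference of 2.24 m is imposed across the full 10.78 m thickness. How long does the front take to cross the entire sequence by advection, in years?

With flow normal to the layers, continuity requires the same specific discharge q through every layer.
Σ(b_i/K_i) = 1.38/0.118 + 2.20/3.91 + 7.20/0.00245 = 2951 d.
q = Δh / Σ(b_i/K_i) = 2.24 / 2951 = 0.0007591 m/day.
In each layer the seepage velocity is v_i = q/n_i, so the layer transit time is t_i = b_i·n_i / q:
  layer 1 (silty sand): t_1 = 1.38 × 0.24 / 0.0007591 = 436.3 d
  layer 2 (fine sand): t_2 = 2.20 × 0.23 / 0.0007591 = 666.6 d
  layer 3 (sandy clay): t_3 = 7.20 × 0.09 / 0.0007591 = 853.7 d
Total t = Σ t_i = 1957 days = 5.357 years.

5.36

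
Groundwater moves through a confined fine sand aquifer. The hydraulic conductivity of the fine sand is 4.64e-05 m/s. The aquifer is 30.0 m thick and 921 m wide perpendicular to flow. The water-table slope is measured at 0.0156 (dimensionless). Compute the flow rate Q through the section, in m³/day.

Convert K: 4.64e-05 m/s × 86400 = 4.009 m/day.
Cross-sectional area A = 921 × 30.0 = 27630 m².
Hydraulic gradient i = 0.0156.
Darcy's law: Q = K · A · i = 4.009 × 27630 × 0.01560 = 1728 m³/day.

1730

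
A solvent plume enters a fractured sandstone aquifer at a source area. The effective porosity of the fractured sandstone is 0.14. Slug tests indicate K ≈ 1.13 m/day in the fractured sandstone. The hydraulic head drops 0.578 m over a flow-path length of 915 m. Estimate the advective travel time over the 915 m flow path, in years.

Hydraulic gradient i = Δh / L = 0.578 / 915 = 0.0006317.
Darcy flux q = K · i = 1.130 × 0.0006317 = 0.0007138 m/day.
Seepage velocity v = q / n_e = 0.0007138 / 0.14 = 0.005099 m/day.
Travel time t = L / v = 915 / 0.005099 = 1.795e+05 days = 491.3 years.

491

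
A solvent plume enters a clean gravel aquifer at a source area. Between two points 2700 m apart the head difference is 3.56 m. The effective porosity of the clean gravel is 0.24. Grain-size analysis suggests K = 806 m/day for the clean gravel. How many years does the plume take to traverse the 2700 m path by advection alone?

1.67

Hydraulic gradient i = Δh / L = 3.56 / 2700 = 0.001319.
Darcy flux q = K · i = 806.0 × 0.001319 = 1.063 m/day.
Seepage velocity v = q / n_e = 1.063 / 0.24 = 4.428 m/day.
Travel time t = L / v = 2700 / 4.428 = 609.8 days = 1.669 years.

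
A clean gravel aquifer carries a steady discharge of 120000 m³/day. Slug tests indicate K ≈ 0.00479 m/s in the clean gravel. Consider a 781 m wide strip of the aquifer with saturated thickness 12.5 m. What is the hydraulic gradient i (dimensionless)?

0.0297

Convert K: 0.00479 m/s × 86400 = 413.9 m/day.
Cross-sectional area A = 781 × 12.5 = 9762 m².
From Q = K·A·i, i = Q / (K·A) = 120000 / (413.9 × 9762) = 0.02970.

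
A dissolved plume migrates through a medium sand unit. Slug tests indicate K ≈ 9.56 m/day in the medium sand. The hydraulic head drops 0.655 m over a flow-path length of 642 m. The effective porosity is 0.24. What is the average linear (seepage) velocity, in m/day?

0.0406

Hydraulic gradient i = Δh / L = 0.655 / 642 = 0.001020.
Darcy flux q = K · i = 9.560 × 0.001020 = 0.009754 m/day.
Seepage velocity v = q / n_e = 0.009754 / 0.24 = 0.04064 m/day.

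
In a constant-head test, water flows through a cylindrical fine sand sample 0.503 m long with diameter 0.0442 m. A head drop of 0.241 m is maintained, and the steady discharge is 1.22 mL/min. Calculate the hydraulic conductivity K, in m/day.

Cross-sectional area A = π·(d/2)² = π × (0.0442/2)² = 0.001534 m².
Convert discharge: 1.22 mL/min = 2.033e-08 m³/s.
Darcy's law rearranged: K = Q·L / (A·Δh) = 2.033e-08 × 0.503 / (0.001534 × 0.241) = 2.766e-05 m/s = 2.390 m/day.

2.39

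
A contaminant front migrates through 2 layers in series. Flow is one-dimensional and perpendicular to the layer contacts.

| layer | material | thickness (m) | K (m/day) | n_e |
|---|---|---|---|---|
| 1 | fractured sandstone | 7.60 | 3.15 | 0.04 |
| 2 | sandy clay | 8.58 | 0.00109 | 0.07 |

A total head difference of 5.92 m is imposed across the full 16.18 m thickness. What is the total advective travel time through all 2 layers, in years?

3.29

With flow normal to the layers, continuity requires the same specific discharge q through every layer.
Σ(b_i/K_i) = 7.60/3.15 + 8.58/0.00109 = 7874 d.
q = Δh / Σ(b_i/K_i) = 5.92 / 7874 = 0.0007518 m/day.
In each layer the seepage velocity is v_i = q/n_i, so the layer transit time is t_i = b_i·n_i / q:
  layer 1 (fractured sandstone): t_1 = 7.60 × 0.04 / 0.0007518 = 404.3 d
  layer 2 (sandy clay): t_2 = 8.58 × 0.07 / 0.0007518 = 798.8 d
Total t = Σ t_i = 1203 days = 3.294 years.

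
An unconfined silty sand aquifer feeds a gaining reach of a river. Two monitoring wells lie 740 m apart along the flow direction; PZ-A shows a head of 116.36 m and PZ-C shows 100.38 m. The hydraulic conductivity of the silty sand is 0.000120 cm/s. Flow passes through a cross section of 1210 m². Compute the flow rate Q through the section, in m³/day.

2.71

Convert K: 0.000120 cm/s × 864 = 0.1037 m/day.
Hydraulic gradient i = (116.36 − 100.38) / 740 = 15.98 / 740 = 0.02159.
Darcy's law: Q = K · A · i = 0.1037 × 1210 × 0.02159 = 2.709 m³/day.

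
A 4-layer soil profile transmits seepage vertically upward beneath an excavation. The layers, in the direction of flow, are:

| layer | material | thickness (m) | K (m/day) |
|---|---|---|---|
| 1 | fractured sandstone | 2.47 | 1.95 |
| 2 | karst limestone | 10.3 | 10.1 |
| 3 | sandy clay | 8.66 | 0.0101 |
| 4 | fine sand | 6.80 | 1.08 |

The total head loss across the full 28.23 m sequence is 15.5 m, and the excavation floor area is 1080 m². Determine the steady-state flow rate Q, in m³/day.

Flow is perpendicular to layering, so the layers act in series and the equivalent K is the thickness-weighted harmonic mean.
Total thickness L = 2.47 + 10.3 + 8.66 + 6.80 = 28.23 m.
Σ(b_i/K_i) = 2.47/1.95 + 10.3/10.1 + 8.66/0.0101 + 6.80/1.08 = 866.0 d.
K_eq = L / Σ(b_i/K_i) = 28.23 / 866.0 = 0.03260 m/day.
Q = K_eq · A · (Δh/L) = 0.03260 × 1080 × (15.5/28.23) = 19.33 m³/day.

19.3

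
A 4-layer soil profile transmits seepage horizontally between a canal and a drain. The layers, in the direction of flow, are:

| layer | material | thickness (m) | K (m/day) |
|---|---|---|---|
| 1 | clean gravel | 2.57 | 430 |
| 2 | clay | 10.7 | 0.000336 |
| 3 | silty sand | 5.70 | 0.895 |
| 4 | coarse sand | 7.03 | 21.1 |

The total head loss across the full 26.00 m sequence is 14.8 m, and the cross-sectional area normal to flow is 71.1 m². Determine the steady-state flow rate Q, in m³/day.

Flow is perpendicular to layering, so the layers act in series and the equivalent K is the thickness-weighted harmonic mean.
Total thickness L = 2.57 + 10.7 + 5.70 + 7.03 = 26.00 m.
Σ(b_i/K_i) = 2.57/430 + 10.7/0.000336 + 5.70/0.895 + 7.03/21.1 = 31852 d.
K_eq = L / Σ(b_i/K_i) = 26.00 / 31852 = 0.0008163 m/day.
Q = K_eq · A · (Δh/L) = 0.0008163 × 71.1 × (14.8/26.00) = 0.03304 m³/day.

0.0330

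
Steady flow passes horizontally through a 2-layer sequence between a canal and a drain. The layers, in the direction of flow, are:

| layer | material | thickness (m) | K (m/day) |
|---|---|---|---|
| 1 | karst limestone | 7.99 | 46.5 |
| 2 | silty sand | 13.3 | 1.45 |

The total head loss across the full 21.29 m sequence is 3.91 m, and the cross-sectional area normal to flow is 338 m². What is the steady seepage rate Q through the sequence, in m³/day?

141

Flow is perpendicular to layering, so the layers act in series and the equivalent K is the thickness-weighted harmonic mean.
Total thickness L = 7.99 + 13.3 = 21.29 m.
Σ(b_i/K_i) = 7.99/46.5 + 13.3/1.45 = 9.344 d.
K_eq = L / Σ(b_i/K_i) = 21.29 / 9.344 = 2.278 m/day.
Q = K_eq · A · (Δh/L) = 2.278 × 338 × (3.91/21.29) = 141.4 m³/day.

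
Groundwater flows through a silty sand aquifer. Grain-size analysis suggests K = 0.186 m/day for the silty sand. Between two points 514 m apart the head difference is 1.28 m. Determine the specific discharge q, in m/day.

Hydraulic gradient i = Δh / L = 1.28 / 514 = 0.002490.
Specific discharge q = K · i = 0.1860 × 0.002490 = 0.0004632 m/day.

0.000463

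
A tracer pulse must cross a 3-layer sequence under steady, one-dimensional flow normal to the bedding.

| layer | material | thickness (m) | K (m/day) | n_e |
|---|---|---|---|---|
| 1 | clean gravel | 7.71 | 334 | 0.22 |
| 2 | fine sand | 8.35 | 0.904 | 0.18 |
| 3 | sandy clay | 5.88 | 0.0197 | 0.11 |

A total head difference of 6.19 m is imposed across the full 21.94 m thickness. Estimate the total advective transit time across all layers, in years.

0.523

With flow normal to the layers, continuity requires the same specific discharge q through every layer.
Σ(b_i/K_i) = 7.71/334 + 8.35/0.904 + 5.88/0.0197 = 307.7 d.
q = Δh / Σ(b_i/K_i) = 6.19 / 307.7 = 0.02011 m/day.
In each layer the seepage velocity is v_i = q/n_i, so the layer transit time is t_i = b_i·n_i / q:
  layer 1 (clean gravel): t_1 = 7.71 × 0.22 / 0.02011 = 84.33 d
  layer 2 (fine sand): t_2 = 8.35 × 0.18 / 0.02011 = 74.72 d
  layer 3 (sandy clay): t_3 = 5.88 × 0.11 / 0.02011 = 32.16 d
Total t = Σ t_i = 191.2 days = 0.5235 years.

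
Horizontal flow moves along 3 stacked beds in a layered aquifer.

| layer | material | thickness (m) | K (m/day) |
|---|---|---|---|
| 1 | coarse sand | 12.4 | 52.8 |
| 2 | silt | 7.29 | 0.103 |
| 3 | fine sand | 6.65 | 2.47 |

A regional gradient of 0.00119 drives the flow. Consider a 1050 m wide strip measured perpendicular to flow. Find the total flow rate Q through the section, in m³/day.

840

Flow is parallel to layering, so each bed carries its own Darcy discharge and the transmissivities add.
Σ(K_i·b_i) = 52.8×12.4 + 0.103×7.29 + 2.47×6.65 = 671.9 m²/day.
Hydraulic gradient i = 0.00119.
Q = Σ(K_i·b_i) · W · i = 671.9 × 1050 × 0.001190 = 839.5 m³/day.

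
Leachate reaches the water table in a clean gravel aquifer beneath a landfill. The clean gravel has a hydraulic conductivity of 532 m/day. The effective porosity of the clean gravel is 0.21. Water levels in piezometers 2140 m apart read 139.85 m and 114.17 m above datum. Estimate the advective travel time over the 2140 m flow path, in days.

Hydraulic gradient i = (139.85 − 114.17) / 2140 = 25.68 / 2140 = 0.01200.
Darcy flux q = K · i = 532.0 × 0.01200 = 6.384 m/day.
Seepage velocity v = q / n_e = 6.384 / 0.21 = 30.40 m/day.
Travel time t = L / v = 2140 / 30.40 = 70.39 days.

70.4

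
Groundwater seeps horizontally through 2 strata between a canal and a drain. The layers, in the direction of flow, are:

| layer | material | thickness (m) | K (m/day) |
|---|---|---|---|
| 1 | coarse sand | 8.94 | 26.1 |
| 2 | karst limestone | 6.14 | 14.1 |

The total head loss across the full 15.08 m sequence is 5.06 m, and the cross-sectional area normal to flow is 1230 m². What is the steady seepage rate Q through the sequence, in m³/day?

Flow is perpendicular to layering, so the layers act in series and the equivalent K is the thickness-weighted harmonic mean.
Total thickness L = 8.94 + 6.14 = 15.08 m.
Σ(b_i/K_i) = 8.94/26.1 + 6.14/14.1 = 0.7780 d.
K_eq = L / Σ(b_i/K_i) = 15.08 / 0.7780 = 19.38 m/day.
Q = K_eq · A · (Δh/L) = 19.38 × 1230 × (5.06/15.08) = 8000 m³/day.

8000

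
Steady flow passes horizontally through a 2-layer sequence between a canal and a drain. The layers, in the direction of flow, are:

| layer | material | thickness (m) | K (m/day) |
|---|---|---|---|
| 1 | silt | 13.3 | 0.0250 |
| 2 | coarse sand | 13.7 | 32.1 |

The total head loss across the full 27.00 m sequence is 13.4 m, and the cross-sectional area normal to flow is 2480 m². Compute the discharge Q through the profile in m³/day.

Flow is perpendicular to layering, so the layers act in series and the equivalent K is the thickness-weighted harmonic mean.
Total thickness L = 13.3 + 13.7 = 27.00 m.
Σ(b_i/K_i) = 13.3/0.0250 + 13.7/32.1 = 532.4 d.
K_eq = L / Σ(b_i/K_i) = 27.00 / 532.4 = 0.05071 m/day.
Q = K_eq · A · (Δh/L) = 0.05071 × 2480 × (13.4/27.00) = 62.42 m³/day.

62.4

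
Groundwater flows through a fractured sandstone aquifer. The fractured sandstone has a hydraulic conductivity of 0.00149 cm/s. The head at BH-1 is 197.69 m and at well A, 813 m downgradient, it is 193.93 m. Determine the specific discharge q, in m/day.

0.00595

Convert K: 0.00149 cm/s × 864 = 1.287 m/day.
Hydraulic gradient i = (197.69 − 193.93) / 813 = 3.76 / 813 = 0.004625.
Specific discharge q = K · i = 1.287 × 0.004625 = 0.005954 m/day.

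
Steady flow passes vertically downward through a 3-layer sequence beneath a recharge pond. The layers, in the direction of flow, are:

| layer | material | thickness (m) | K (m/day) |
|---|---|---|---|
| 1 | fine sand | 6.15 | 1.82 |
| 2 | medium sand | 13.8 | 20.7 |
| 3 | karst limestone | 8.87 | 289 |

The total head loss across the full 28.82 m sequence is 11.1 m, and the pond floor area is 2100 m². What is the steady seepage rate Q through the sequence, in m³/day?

5720

Flow is perpendicular to layering, so the layers act in series and the equivalent K is the thickness-weighted harmonic mean.
Total thickness L = 6.15 + 13.8 + 8.87 = 28.82 m.
Σ(b_i/K_i) = 6.15/1.82 + 13.8/20.7 + 8.87/289 = 4.076 d.
K_eq = L / Σ(b_i/K_i) = 28.82 / 4.076 = 7.070 m/day.
Q = K_eq · A · (Δh/L) = 7.070 × 2100 × (11.1/28.82) = 5718 m³/day.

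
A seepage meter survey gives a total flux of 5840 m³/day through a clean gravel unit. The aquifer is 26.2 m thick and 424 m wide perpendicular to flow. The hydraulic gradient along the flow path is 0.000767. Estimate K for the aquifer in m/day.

Cross-sectional area A = 424 × 26.2 = 11109 m².
Hydraulic gradient i = 0.000767.
From Q = K·A·i, K = Q / (A·i) = 5840 / (11109 × 0.0007670) = 685.4 m/day.

685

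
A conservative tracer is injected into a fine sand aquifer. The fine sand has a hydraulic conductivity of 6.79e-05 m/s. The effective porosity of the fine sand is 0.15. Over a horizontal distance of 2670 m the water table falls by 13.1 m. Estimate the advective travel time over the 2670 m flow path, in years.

Convert K: 6.79e-05 m/s × 86400 = 5.867 m/day.
Hydraulic gradient i = Δh / L = 13.1 / 2670 = 0.004906.
Darcy flux q = K · i = 5.867 × 0.004906 = 0.02878 m/day.
Seepage velocity v = q / n_e = 0.02878 / 0.15 = 0.1919 m/day.
Travel time t = L / v = 2670 / 0.1919 = 13914 days = 38.10 years.

38.1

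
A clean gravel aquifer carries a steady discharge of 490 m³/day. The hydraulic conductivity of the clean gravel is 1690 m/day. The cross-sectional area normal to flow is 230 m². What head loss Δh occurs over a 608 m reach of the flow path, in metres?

0.766

From Q = K·A·i, i = Q / (K·A) = 490 / (1690 × 230.0) = 0.001261.
Head loss Δh = i · L = 0.001261 × 608 = 0.7665 m.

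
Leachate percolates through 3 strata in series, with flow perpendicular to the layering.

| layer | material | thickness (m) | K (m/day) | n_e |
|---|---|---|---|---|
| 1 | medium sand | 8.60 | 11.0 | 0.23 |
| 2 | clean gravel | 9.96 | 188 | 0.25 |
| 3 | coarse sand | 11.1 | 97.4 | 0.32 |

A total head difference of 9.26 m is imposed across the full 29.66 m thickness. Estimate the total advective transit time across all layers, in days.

With flow normal to the layers, continuity requires the same specific discharge q through every layer.
Σ(b_i/K_i) = 8.60/11.0 + 9.96/188 + 11.1/97.4 = 0.9488 d.
q = Δh / Σ(b_i/K_i) = 9.26 / 0.9488 = 9.760 m/day.
In each layer the seepage velocity is v_i = q/n_i, so the layer transit time is t_i = b_i·n_i / q:
  layer 1 (medium sand): t_1 = 8.60 × 0.23 / 9.760 = 0.2027 d
  layer 2 (clean gravel): t_2 = 9.96 × 0.25 / 9.760 = 0.2551 d
  layer 3 (coarse sand): t_3 = 11.1 × 0.32 / 9.760 = 0.3639 d
Total t = Σ t_i = 0.8217 days.

0.822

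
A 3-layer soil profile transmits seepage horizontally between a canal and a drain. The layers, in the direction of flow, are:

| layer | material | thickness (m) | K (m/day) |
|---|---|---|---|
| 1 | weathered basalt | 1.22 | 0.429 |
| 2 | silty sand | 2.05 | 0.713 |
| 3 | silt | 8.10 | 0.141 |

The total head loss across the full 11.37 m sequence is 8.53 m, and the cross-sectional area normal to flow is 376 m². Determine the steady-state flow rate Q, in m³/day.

Flow is perpendicular to layering, so the layers act in series and the equivalent K is the thickness-weighted harmonic mean.
Total thickness L = 1.22 + 2.05 + 8.10 = 11.37 m.
Σ(b_i/K_i) = 1.22/0.429 + 2.05/0.713 + 8.10/0.141 = 63.17 d.
K_eq = L / Σ(b_i/K_i) = 11.37 / 63.17 = 0.1800 m/day.
Q = K_eq · A · (Δh/L) = 0.1800 × 376 × (8.53/11.37) = 50.78 m³/day.

50.8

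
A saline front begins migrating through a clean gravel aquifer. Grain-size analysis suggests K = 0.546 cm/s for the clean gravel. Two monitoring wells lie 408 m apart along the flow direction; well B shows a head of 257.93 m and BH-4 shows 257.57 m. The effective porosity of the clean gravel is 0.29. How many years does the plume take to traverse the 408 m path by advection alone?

Convert K: 0.546 cm/s × 864 = 471.7 m/day.
Hydraulic gradient i = (257.93 − 257.57) / 408 = 0.36 / 408 = 0.0008824.
Darcy flux q = K · i = 471.7 × 0.0008824 = 0.4162 m/day.
Seepage velocity v = q / n_e = 0.4162 / 0.29 = 1.435 m/day.
Travel time t = L / v = 408 / 1.435 = 284.3 days = 0.7783 years.

0.778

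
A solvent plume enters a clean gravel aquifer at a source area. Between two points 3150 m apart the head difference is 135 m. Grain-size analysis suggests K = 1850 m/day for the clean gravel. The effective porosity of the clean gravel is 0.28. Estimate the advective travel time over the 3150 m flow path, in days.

Hydraulic gradient i = Δh / L = 135 / 3150 = 0.04286.
Darcy flux q = K · i = 1850 × 0.04286 = 79.29 m/day.
Seepage velocity v = q / n_e = 79.29 / 0.28 = 283.2 m/day.
Travel time t = L / v = 3150 / 283.2 = 11.12 days.

11.1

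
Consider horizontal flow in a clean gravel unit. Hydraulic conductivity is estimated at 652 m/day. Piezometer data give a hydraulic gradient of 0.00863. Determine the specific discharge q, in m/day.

5.63

Hydraulic gradient i = 0.00863.
Specific discharge q = K · i = 652.0 × 0.008630 = 5.627 m/day.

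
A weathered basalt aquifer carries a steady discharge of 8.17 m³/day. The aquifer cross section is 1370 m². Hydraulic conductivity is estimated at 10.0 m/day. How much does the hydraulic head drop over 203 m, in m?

0.121

From Q = K·A·i, i = Q / (K·A) = 8.17 / (10.00 × 1370) = 0.0005964.
Head loss Δh = i · L = 0.0005964 × 203 = 0.1211 m.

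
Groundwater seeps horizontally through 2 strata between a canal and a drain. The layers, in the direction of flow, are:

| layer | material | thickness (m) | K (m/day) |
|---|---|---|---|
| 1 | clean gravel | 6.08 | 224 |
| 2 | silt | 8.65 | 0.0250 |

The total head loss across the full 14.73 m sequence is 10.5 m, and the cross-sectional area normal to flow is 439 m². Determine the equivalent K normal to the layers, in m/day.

0.0426

Flow is perpendicular to layering, so the layers act in series and the equivalent K is the thickness-weighted harmonic mean.
Total thickness L = 6.08 + 8.65 = 14.73 m.
Σ(b_i/K_i) = 6.08/224 + 8.65/0.0250 = 346.0 d.
K_eq = L / Σ(b_i/K_i) = 14.73 / 346.0 = 0.04257 m/day.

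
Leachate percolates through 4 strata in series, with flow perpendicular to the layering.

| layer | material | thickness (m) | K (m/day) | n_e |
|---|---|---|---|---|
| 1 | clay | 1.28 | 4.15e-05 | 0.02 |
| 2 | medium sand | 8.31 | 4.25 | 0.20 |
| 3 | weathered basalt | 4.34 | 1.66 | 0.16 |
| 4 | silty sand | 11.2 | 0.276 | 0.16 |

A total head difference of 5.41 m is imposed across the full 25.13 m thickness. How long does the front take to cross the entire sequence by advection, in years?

With flow normal to the layers, continuity requires the same specific discharge q through every layer.
Σ(b_i/K_i) = 1.28/4.15e-05 + 8.31/4.25 + 4.34/1.66 + 11.2/0.276 = 30889 d.
q = Δh / Σ(b_i/K_i) = 5.41 / 30889 = 0.0001751 m/day.
In each layer the seepage velocity is v_i = q/n_i, so the layer transit time is t_i = b_i·n_i / q:
  layer 1 (clay): t_1 = 1.28 × 0.02 / 0.0001751 = 146.2 d
  layer 2 (medium sand): t_2 = 8.31 × 0.20 / 0.0001751 = 9489 d
  layer 3 (weathered basalt): t_3 = 4.34 × 0.16 / 0.0001751 = 3965 d
  layer 4 (silty sand): t_4 = 11.2 × 0.16 / 0.0001751 = 10231 d
Total t = Σ t_i = 23832 days = 65.25 years.

65.2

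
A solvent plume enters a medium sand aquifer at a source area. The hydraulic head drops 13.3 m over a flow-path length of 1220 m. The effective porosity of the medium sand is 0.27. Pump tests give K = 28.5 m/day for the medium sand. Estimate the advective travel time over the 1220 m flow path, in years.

Hydraulic gradient i = Δh / L = 13.3 / 1220 = 0.01090.
Darcy flux q = K · i = 28.50 × 0.01090 = 0.3107 m/day.
Seepage velocity v = q / n_e = 0.3107 / 0.27 = 1.151 m/day.
Travel time t = L / v = 1220 / 1.151 = 1060 days = 2.903 years.

2.90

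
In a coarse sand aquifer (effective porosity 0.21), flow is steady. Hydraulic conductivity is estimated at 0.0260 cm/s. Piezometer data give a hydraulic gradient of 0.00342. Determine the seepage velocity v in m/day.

0.366

Convert K: 0.0260 cm/s × 864 = 22.46 m/day.
Hydraulic gradient i = 0.00342.
Darcy flux q = K · i = 22.46 × 0.003420 = 0.07683 m/day.
Seepage velocity v = q / n_e = 0.07683 / 0.21 = 0.3658 m/day.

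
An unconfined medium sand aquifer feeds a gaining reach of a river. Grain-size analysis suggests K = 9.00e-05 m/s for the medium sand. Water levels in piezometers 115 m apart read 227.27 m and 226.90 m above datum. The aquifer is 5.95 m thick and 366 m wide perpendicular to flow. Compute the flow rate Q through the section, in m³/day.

54.5

Convert K: 9.00e-05 m/s × 86400 = 7.776 m/day.
Cross-sectional area A = 366 × 5.95 = 2178 m².
Hydraulic gradient i = (227.27 − 226.90) / 115 = 0.37 / 115 = 0.003217.
Darcy's law: Q = K · A · i = 7.776 × 2178 × 0.003217 = 54.48 m³/day.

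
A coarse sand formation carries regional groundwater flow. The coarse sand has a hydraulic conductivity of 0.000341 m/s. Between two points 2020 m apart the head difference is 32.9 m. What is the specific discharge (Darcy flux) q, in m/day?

0.480

Convert K: 0.000341 m/s × 86400 = 29.46 m/day.
Hydraulic gradient i = Δh / L = 32.9 / 2020 = 0.01629.
Specific discharge q = K · i = 29.46 × 0.01629 = 0.4799 m/day.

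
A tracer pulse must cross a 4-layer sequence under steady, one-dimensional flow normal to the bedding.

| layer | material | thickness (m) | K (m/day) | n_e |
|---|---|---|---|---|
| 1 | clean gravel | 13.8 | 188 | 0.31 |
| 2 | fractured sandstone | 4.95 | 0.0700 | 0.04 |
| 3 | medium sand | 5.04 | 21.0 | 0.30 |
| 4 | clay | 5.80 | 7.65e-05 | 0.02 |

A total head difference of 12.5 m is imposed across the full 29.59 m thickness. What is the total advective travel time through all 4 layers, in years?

101

With flow normal to the layers, continuity requires the same specific discharge q through every layer.
Σ(b_i/K_i) = 13.8/188 + 4.95/0.0700 + 5.04/21.0 + 5.80/7.65e-05 = 75888 d.
q = Δh / Σ(b_i/K_i) = 12.5 / 75888 = 0.0001647 m/day.
In each layer the seepage velocity is v_i = q/n_i, so the layer transit time is t_i = b_i·n_i / q:
  layer 1 (clean gravel): t_1 = 13.8 × 0.31 / 0.0001647 = 25972 d
  layer 2 (fractured sandstone): t_2 = 4.95 × 0.04 / 0.0001647 = 1202 d
  layer 3 (medium sand): t_3 = 5.04 × 0.30 / 0.0001647 = 9179 d
  layer 4 (clay): t_4 = 5.80 × 0.02 / 0.0001647 = 704.2 d
Total t = Σ t_i = 37058 days = 101.5 years.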